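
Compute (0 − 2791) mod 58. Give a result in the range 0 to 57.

51

2791 − 48·58 = 7, so 2791 ≡ 7 (mod 58).
(0 − 7) mod 58 = 51.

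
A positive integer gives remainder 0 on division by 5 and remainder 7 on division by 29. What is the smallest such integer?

Since 29·4 ≡ 1 (mod 5), take x = 7 + 29·((0−7)·4 mod 5) = 7 + 29·2 = 65.
Check: 65 mod 5 = 0, 65 mod 29 = 7.

65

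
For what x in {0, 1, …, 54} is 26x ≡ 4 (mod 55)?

34

26⁻¹ ≡ 36 (mod 55) because 26·36 = 936 = 17·55 + 1.
Multiplying both sides by 36: x ≡ 36·4 = 144 ≡ 34 (mod 55).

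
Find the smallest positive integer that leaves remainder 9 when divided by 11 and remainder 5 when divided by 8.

Since 8·7 ≡ 1 (mod 11), take x = 5 + 8·((9−5)·7 mod 11) = 5 + 8·6 = 53.
Check: 53 mod 11 = 9, 53 mod 8 = 5.

53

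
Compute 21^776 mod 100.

Square-and-reduce mod 100: 21^1≡21, 21^2≡41, 21^4≡81, 21^8≡61, 21^16≡21, 21^32≡41, 21^64≡81, 21^128≡61, 21^256≡21, 21^512≡41.
776 = 8 + 256 + 512, so 21^776 ≡ 61·21·41 ≡ 21 (mod 100).

21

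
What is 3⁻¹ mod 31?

31 = 10·3 + 1
3 = 3·1 + 0
Back-substituting gives 3·21 ≡ 1 (mod 31).

21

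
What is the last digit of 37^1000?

Last digits of 7^n: 7, 9, 3, 1 (period 4).
1000 leaves remainder 0 on division by 4, so 37^1000 ends in 1.

1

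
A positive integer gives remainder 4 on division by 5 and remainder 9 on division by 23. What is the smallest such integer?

Since 23·2 ≡ 1 (mod 5), take x = 9 + 23·((4−9)·2 mod 5) = 9 + 23·0 = 9.
Check: 9 mod 5 = 4, 9 mod 23 = 9.

9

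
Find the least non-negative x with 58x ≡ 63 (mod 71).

17

The inverse of 58 mod 71 is 60 (since 58·60 = 3480 ≡ 1).
Multiplying both sides by 60: x ≡ 60·63 = 3780 ≡ 17 (mod 71).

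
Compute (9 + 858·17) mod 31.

25

858·17 = 14586.
14586 − 470·31 = 16, so 14586 ≡ 16 (mod 31).
(9 + 16) mod 31 = 25.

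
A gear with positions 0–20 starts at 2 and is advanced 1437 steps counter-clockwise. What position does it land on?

14

1437 = 68·21 + 9, so 1437 mod 21 = 9.
(2 − 9) mod 21 = 14.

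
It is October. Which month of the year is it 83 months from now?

Dividing 83 by 12 gives quotient 6 and remainder 11.
October + 11 months → September.

September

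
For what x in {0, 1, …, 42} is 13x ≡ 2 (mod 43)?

20

The inverse of 13 mod 43 is 10 (since 13·10 = 130 ≡ 1).
Multiplying both sides by 10: x ≡ 10·2 = 20 ≡ 20 (mod 43).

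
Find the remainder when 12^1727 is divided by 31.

11

By repeated squaring mod 31: 12^1≡12, 12^2≡20, 12^4≡28, 12^8≡9, 12^16≡19, 12^32≡20, 12^64≡28, 12^128≡9, 12^256≡19, 12^512≡20, 12^1024≡28.
Since 1727 = 1 + 2 + 4 + 8 + 16 + 32 + 128 + 512 + 1024 in binary, 12^1727 ≡ 12·20·28·9·19·20·9·20·28 ≡ 11 (mod 31).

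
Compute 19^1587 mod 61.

52

By repeated squaring mod 61: 19^1≡19, 19^2≡56, 19^4≡25, 19^8≡15, 19^16≡42, 19^32≡56, 19^64≡25, 19^128≡15, 19^256≡42, 19^512≡56, 19^1024≡25.
1587 = 1 + 2 + 16 + 32 + 512 + 1024, so 19^1587 ≡ 19·56·42·56·56·25 ≡ 52 (mod 61).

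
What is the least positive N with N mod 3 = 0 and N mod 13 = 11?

x ≡ 0 (mod 3) gives x ∈ {0, 3, 6, 9, 12, 15, 18, 21, …}.
The first of these with x mod 13 = 11 is 24.

24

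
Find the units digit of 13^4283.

7

The units digit of 13^n cycles with period 4: 3, 9, 7, 1, …
4283 mod 4 = 3, so the last digit matches 3^3 = 7.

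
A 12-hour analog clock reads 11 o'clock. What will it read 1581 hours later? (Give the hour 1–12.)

1581 mod 12 = 9 (since 131·12 = 1572).
11 + 9 → 8 on a 12-hour dial.

8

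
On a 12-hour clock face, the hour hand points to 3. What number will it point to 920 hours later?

11

Dividing 920 by 12 gives quotient 76 and remainder 8.
3 + 8 → 11 on a 12-hour dial.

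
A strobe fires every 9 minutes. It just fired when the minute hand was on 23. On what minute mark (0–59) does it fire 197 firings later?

56

197·9 = 1773.
1773 = 29·60 + 33, so 1773 mod 60 = 33.
(23 + 33) mod 60 = 56.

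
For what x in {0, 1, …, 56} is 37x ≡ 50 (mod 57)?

26

37⁻¹ ≡ 37 (mod 57) because 37·37 = 1369 = 24·57 + 1.
Multiplying both sides by 37: x ≡ 37·50 = 1850 ≡ 26 (mod 57).
Check: 37·26 = 962 = 16·57 + 50.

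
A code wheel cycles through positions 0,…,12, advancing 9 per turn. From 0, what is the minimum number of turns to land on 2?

6

The inverse of 9 mod 13 is 3 (since 9·3 = 27 ≡ 1).
Multiplying both sides by 3: x ≡ 3·2 = 6 ≡ 6 (mod 13).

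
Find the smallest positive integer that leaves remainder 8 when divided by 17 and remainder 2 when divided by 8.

Since 8·15 ≡ 1 (mod 17), take x = 2 + 8·((8−2)·15 mod 17) = 2 + 8·5 = 42.
Check: 42 mod 17 = 8, 42 mod 8 = 2.

42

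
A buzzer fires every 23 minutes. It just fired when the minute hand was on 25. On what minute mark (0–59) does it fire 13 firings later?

13·23 = 299.
Dividing 299 by 60 gives quotient 4 and remainder 59.
(25 + 59) mod 60 = 24.

24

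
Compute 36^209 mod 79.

5

Square-and-reduce mod 79: 36^1≡36, 36^2≡32, 36^4≡76, 36^8≡9, 36^16≡2, 36^32≡4, 36^64≡16, 36^128≡19.
209 = 1 + 16 + 64 + 128, so 36^209 ≡ 36·2·16·19 ≡ 5 (mod 79).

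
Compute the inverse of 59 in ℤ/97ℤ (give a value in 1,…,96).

74

59·74 = 4366 = 45·97 + 1, so 59⁻¹ ≡ 74 (mod 97).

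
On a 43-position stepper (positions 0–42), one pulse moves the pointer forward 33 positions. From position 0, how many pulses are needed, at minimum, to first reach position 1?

30

43 = 1·33 + 10
33 = 3·10 + 3
10 = 3·3 + 1
3 = 3·1 + 0
Back-substituting gives 33·30 ≡ 1 (mod 43).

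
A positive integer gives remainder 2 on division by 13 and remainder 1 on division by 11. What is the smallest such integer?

67

x ≡ 1 (mod 11) gives x ∈ {1, 12, 23, 34, 45, 56, 67}.
The first of these with x mod 13 = 2 is 67.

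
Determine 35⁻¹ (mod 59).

27

35·27 = 945 = 16·59 + 1, so 35⁻¹ ≡ 27 (mod 59).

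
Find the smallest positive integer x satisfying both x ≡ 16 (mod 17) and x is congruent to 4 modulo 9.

67

x ≡ 4 (mod 9) gives x ∈ {4, 13, 22, 31, 40, 49, 58, 67}.
The first of these with x mod 17 = 16 is 67.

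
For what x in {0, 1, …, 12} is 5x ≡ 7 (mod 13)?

The inverse of 5 mod 13 is 8 (since 5·8 = 40 ≡ 1).
So x ≡ 8·7 = 56 ≡ 4 (mod 13).

4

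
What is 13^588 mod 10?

Last digits of 3^n: 3, 9, 7, 1 (period 4).
588 leaves remainder 0 on division by 4, so 13^588 ends in 1.

1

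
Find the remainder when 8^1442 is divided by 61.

3

By repeated squaring mod 61: 8^1≡8, 8^2≡3, 8^4≡9, 8^8≡20, 8^16≡34, 8^32≡58, 8^64≡9, 8^128≡20, 8^256≡34, 8^512≡58, 8^1024≡9.
Since 1442 = 2 + 32 + 128 + 256 + 1024 in binary, 8^1442 ≡ 3·58·20·34·9 ≡ 3 (mod 61).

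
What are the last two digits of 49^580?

Square-and-reduce mod 100: 49^1≡49, 49^2≡1, 49^4≡1, 49^8≡1, 49^16≡1, 49^32≡1, 49^64≡1, 49^128≡1, 49^256≡1, 49^512≡1.
580 = 4 + 64 + 512, so 49^580 ≡ 1·1·1 ≡ 1 (mod 100).

01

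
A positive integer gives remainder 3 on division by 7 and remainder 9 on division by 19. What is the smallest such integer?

66

x ≡ 3 (mod 7) gives x ∈ {3, 10, 17, 24, 31, 38, 45, 52, …}.
The first of these with x mod 19 = 9 is 66.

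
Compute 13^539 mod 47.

By repeated squaring mod 47: 13^1≡13, 13^2≡28, 13^4≡32, 13^8≡37, 13^16≡6, 13^32≡36, 13^64≡27, 13^128≡24, 13^256≡12, 13^512≡3.
539 = 1 + 2 + 8 + 16 + 512, so 13^539 ≡ 13·28·37·6·3 ≡ 45 (mod 47).

45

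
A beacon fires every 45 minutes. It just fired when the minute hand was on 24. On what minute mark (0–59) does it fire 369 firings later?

9

369·45 = 16605.
16605 = 276·60 + 45, so 16605 mod 60 = 45.
(24 + 45) mod 60 = 9.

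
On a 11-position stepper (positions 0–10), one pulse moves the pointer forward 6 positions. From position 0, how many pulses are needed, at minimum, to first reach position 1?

2

11 = 1·6 + 5
6 = 1·5 + 1
5 = 5·1 + 0
Back-substituting gives 6·2 ≡ 1 (mod 11).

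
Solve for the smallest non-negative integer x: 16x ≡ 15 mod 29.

10

16⁻¹ ≡ 20 (mod 29) because 16·20 = 320 = 11·29 + 1.
So x ≡ 20·15 = 300 ≡ 10 (mod 29).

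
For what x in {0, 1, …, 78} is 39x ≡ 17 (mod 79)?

The inverse of 39 mod 79 is 77 (since 39·77 = 3003 ≡ 1).
Multiplying both sides by 77: x ≡ 77·17 = 1309 ≡ 45 (mod 79).
Check: 39·45 = 1755 = 22·79 + 17.

45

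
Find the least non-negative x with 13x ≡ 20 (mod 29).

6

13⁻¹ ≡ 9 (mod 29) because 13·9 = 117 = 4·29 + 1.
So x ≡ 9·20 = 180 ≡ 6 (mod 29).
Check: 13·6 = 78 = 2·29 + 20.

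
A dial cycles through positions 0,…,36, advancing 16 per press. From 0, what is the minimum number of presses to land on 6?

16⁻¹ ≡ 7 (mod 37) because 16·7 = 112 = 3·37 + 1.
Multiplying both sides by 7: x ≡ 7·6 = 42 ≡ 5 (mod 37).

5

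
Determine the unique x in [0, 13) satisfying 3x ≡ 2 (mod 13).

The inverse of 3 mod 13 is 9 (since 3·9 = 27 ≡ 1).
So x ≡ 9·2 = 18 ≡ 5 (mod 13).

5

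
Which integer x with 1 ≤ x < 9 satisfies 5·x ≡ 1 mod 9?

9 = 1·5 + 4
5 = 1·4 + 1
4 = 4·1 + 0
Back-substituting gives 5·2 ≡ 1 (mod 9).

2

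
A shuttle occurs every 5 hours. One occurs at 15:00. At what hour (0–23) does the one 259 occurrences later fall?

259·5 = 1295.
Dividing 1295 by 24 gives quotient 53 and remainder 23.
(15 + 23) mod 24 = 14.

14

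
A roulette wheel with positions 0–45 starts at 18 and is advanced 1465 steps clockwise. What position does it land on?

11

1465 mod 46 = 39 (since 31·46 = 1426).
(18 + 39) mod 46 = 11.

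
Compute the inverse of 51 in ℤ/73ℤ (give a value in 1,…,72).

51·63 = 3213 = 44·73 + 1, so 51⁻¹ ≡ 63 (mod 73).

63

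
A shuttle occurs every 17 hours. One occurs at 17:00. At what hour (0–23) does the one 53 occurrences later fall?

6

53·17 = 901.
901 − 37·24 = 13, so 901 ≡ 13 (mod 24).
(17 + 13) mod 24 = 6.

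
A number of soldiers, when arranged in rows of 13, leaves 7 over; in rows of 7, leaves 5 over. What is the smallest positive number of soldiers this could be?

33

x ≡ 5 (mod 7) gives x ∈ {5, 12, 19, 26, 33}.
The first of these with x mod 13 = 7 is 33.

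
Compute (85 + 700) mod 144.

65

Dividing 700 by 144 gives quotient 4 and remainder 124.
(85 + 124) mod 144 = 65.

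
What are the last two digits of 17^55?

93

Square-and-reduce mod 100: 17^1≡17, 17^2≡89, 17^4≡21, 17^8≡41, 17^16≡81, 17^32≡61.
55 = 1 + 2 + 4 + 16 + 32, so 17^55 ≡ 17·89·21·81·61 ≡ 93 (mod 100).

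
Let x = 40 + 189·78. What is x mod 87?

189·78 = 14742.
14742 − 169·87 = 39, so 14742 ≡ 39 (mod 87).
(40 + 39) mod 87 = 79.

79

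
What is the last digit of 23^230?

Last digits of 3^n: 3, 9, 7, 1 (period 4).
230 leaves remainder 2 on division by 4, so 23^230 ends in 9.

9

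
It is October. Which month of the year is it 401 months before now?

May

401 − 33·12 = 5, so 401 ≡ 5 (mod 12).
October − 5 months → May.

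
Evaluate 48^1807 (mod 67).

13

Successive squares of 48 mod 67: 48^1≡48, 48^2≡26, 48^4≡6, 48^8≡36, 48^16≡23, 48^32≡60, 48^64≡49, 48^128≡56, 48^256≡54, 48^512≡35, 48^1024≡19.
1807 = 1 + 2 + 4 + 8 + 256 + 512 + 1024, so 48^1807 ≡ 48·26·6·36·54·35·19 ≡ 13 (mod 67).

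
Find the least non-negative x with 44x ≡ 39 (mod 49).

2

The inverse of 44 mod 49 is 39 (since 44·39 = 1716 ≡ 1).
Multiplying both sides by 39: x ≡ 39·39 = 1521 ≡ 2 (mod 49).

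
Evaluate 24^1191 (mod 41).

Successive squares of 24 mod 41: 24^1≡24, 24^2≡2, 24^4≡4, 24^8≡16, 24^16≡10, 24^32≡18, 24^64≡37, 24^128≡16, 24^256≡10, 24^512≡18, 24^1024≡37.
Since 1191 = 1 + 2 + 4 + 32 + 128 + 1024 in binary, 24^1191 ≡ 24·2·4·18·16·37 ≡ 11 (mod 41).

11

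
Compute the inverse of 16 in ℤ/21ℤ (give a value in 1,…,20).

21 = 1·16 + 5
16 = 3·5 + 1
5 = 5·1 + 0
Back-substituting gives 16·4 ≡ 1 (mod 21).

4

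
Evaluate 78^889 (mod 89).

64

By repeated squaring mod 89: 78^1≡78, 78^2≡32, 78^4≡45, 78^8≡67, 78^16≡39, 78^32≡8, 78^64≡64, 78^128≡2, 78^256≡4, 78^512≡16.
889 = 1 + 8 + 16 + 32 + 64 + 256 + 512, so 78^889 ≡ 78·67·39·8·64·4·16 ≡ 64 (mod 89).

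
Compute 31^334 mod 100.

21

Square-and-reduce mod 100: 31^1≡31, 31^2≡61, 31^4≡21, 31^8≡41, 31^16≡81, 31^32≡61, 31^64≡21, 31^128≡41, 31^256≡81.
334 = 2 + 4 + 8 + 64 + 256, so 31^334 ≡ 61·21·41·21·81 ≡ 21 (mod 100).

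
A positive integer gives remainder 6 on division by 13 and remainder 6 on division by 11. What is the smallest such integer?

6

x ≡ 6 (mod 11) gives x ∈ {6}.
The first of these with x mod 13 = 6 is 6.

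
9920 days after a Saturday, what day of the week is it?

9920 = 1417·7 + 1, so 9920 mod 7 = 1.
Saturday + 1 day → Sunday.

Sunday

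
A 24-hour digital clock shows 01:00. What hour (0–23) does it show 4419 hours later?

4

4419 − 184·24 = 3, so 4419 ≡ 3 (mod 24).
(1 + 3) mod 24 = 4.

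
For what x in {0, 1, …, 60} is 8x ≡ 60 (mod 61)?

8⁻¹ ≡ 23 (mod 61) because 8·23 = 184 = 3·61 + 1.
So x ≡ 23·60 = 1380 ≡ 38 (mod 61).

38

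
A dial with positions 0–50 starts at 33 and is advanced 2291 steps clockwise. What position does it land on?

2291 − 44·51 = 47, so 2291 ≡ 47 (mod 51).
(33 + 47) mod 51 = 29.

29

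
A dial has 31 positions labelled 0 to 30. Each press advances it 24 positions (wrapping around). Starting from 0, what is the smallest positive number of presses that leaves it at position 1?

31 = 1·24 + 7
24 = 3·7 + 3
7 = 2·3 + 1
3 = 3·1 + 0
Back-substituting gives 24·22 ≡ 1 (mod 31).

22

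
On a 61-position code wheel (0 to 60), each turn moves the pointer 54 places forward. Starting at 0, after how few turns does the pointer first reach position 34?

The inverse of 54 mod 61 is 26 (since 54·26 = 1404 ≡ 1).
Multiplying both sides by 26: x ≡ 26·34 = 884 ≡ 30 (mod 61).

30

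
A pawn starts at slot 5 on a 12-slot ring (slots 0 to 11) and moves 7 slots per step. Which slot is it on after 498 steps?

11

498·7 = 3486.
3486 mod 12 = 6 (since 290·12 = 3480).
(5 + 6) mod 12 = 11.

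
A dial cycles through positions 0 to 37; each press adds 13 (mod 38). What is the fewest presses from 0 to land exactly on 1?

38 = 2·13 + 12
13 = 1·12 + 1
12 = 12·1 + 0
Back-substituting gives 13·3 ≡ 1 (mod 38).

3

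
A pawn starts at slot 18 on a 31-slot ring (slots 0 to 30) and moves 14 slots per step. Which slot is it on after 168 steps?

168·14 = 2352.
2352 mod 31 = 27 (since 75·31 = 2325).
(18 + 27) mod 31 = 14.

14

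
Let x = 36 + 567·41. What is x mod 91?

567·41 = 23247.
23247 − 255·91 = 42, so 23247 ≡ 42 (mod 91).
(36 + 42) mod 91 = 78.

78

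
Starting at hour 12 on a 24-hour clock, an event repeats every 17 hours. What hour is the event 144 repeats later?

12

144·17 = 2448.
2448 = 102·24 + 0, so 2448 mod 24 = 0.
(12 + 0) mod 24 = 12.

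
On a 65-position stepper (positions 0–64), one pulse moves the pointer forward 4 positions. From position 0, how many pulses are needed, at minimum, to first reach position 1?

4·49 = 196 = 3·65 + 1, so 4⁻¹ ≡ 49 (mod 65).

49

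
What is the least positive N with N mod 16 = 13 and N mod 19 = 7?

x ≡ 13 (mod 16) gives x ∈ {13, 29, 45}.
The first of these with x mod 19 = 7 is 45.

45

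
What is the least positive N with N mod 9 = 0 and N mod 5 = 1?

x ≡ 1 (mod 5) gives x ∈ {1, 6, 11, 16, 21, 26, 31, 36}.
The first of these with x mod 9 = 0 is 36.

36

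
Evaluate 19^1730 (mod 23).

By repeated squaring mod 23: 19^1≡19, 19^2≡16, 19^4≡3, 19^8≡9, 19^16≡12, 19^32≡6, 19^64≡13, 19^128≡8, 19^256≡18, 19^512≡2, 19^1024≡4.
Since 1730 = 2 + 64 + 128 + 512 + 1024 in binary, 19^1730 ≡ 16·13·8·2·4 ≡ 18 (mod 23).

18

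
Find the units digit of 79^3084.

The units digit of 79^n cycles with period 2: 9, 1, …
3084 mod 2 = 0, so the last digit matches 9^2 = 1.

1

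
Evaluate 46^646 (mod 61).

15

Successive squares of 46 mod 61: 46^1≡46, 46^2≡42, 46^4≡56, 46^8≡25, 46^16≡15, 46^32≡42, 46^64≡56, 46^128≡25, 46^256≡15, 46^512≡42.
Since 646 = 2 + 4 + 128 + 512 in binary, 46^646 ≡ 42·56·25·42 ≡ 15 (mod 61).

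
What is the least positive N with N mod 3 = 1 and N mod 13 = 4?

4

x ≡ 1 (mod 3) gives x ∈ {1, 4}.
The first of these with x mod 13 = 4 is 4.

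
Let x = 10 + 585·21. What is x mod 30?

25

585·21 = 12285.
12285 − 409·30 = 15, so 12285 ≡ 15 (mod 30).
(10 + 15) mod 30 = 25.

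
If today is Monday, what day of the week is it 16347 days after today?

Wednesday

Dividing 16347 by 7 gives quotient 2335 and remainder 2.
Monday + 2 days → Wednesday.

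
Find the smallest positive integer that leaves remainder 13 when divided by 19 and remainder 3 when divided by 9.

Since 9·17 ≡ 1 (mod 19), take x = 3 + 9·((13−3)·17 mod 19) = 3 + 9·18 = 165.
Check: 165 mod 19 = 13, 165 mod 9 = 3.

165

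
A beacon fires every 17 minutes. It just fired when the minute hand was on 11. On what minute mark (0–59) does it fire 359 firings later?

359·17 = 6103.
6103 − 101·60 = 43, so 6103 ≡ 43 (mod 60).
(11 + 43) mod 60 = 54.

54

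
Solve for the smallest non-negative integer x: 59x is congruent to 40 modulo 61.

The inverse of 59 mod 61 is 30 (since 59·30 = 1770 ≡ 1).
Multiplying both sides by 30: x ≡ 30·40 = 1200 ≡ 41 (mod 61).
Check: 59·41 = 2419 = 39·61 + 40.

41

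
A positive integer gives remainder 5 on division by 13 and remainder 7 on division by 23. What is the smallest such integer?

x ≡ 5 (mod 13) gives x ∈ {5, 18, 31, 44, 57, 70, 83, 96, …}.
The first of these with x mod 23 = 7 is 122.

122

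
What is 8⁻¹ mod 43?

27

43 = 5·8 + 3
8 = 2·3 + 2
3 = 1·2 + 1
2 = 2·1 + 0
Back-substituting gives 8·27 ≡ 1 (mod 43).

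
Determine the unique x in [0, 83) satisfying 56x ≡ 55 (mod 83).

The inverse of 56 mod 83 is 43 (since 56·43 = 2408 ≡ 1).
Multiplying both sides by 43: x ≡ 43·55 = 2365 ≡ 41 (mod 83).

41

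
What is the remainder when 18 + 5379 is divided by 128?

21

5379 = 42·128 + 3, so 5379 mod 128 = 3.
(18 + 3) mod 128 = 21.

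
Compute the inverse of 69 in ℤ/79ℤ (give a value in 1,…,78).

69·71 = 4899 = 62·79 + 1, so 69⁻¹ ≡ 71 (mod 79).

71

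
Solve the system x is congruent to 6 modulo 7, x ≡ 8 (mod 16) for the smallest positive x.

104

x ≡ 6 (mod 7) gives x ∈ {6, 13, 20, 27, 34, 41, 48, 55, …}.
The first of these with x mod 16 = 8 is 104.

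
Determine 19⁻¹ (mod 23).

23 = 1·19 + 4
19 = 4·4 + 3
4 = 1·3 + 1
3 = 3·1 + 0
Back-substituting gives 19·17 ≡ 1 (mod 23).

17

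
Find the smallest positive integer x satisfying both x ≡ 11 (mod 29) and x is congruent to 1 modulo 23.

Since 23·24 ≡ 1 (mod 29), take x = 1 + 23·((11−1)·24 mod 29) = 1 + 23·8 = 185.
Check: 185 mod 29 = 11, 185 mod 23 = 1.

185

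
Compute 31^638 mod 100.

Square-and-reduce mod 100: 31^1≡31, 31^2≡61, 31^4≡21, 31^8≡41, 31^16≡81, 31^32≡61, 31^64≡21, 31^128≡41, 31^256≡81, 31^512≡61.
Since 638 = 2 + 4 + 8 + 16 + 32 + 64 + 512 in binary, 31^638 ≡ 61·21·41·81·61·21·61 ≡ 41 (mod 100).

41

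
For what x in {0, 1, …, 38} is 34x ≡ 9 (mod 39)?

34⁻¹ ≡ 31 (mod 39) because 34·31 = 1054 = 27·39 + 1.
So x ≡ 31·9 = 279 ≡ 6 (mod 39).

6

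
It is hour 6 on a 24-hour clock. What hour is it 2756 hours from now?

Dividing 2756 by 24 gives quotient 114 and remainder 20.
(6 + 20) mod 24 = 2.

2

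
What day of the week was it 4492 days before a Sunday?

4492 mod 7 = 5 (since 641·7 = 4487).
Sunday − 5 days → Tuesday.

Tuesday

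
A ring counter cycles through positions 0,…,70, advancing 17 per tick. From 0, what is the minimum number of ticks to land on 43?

61

17⁻¹ ≡ 46 (mod 71) because 17·46 = 782 = 11·71 + 1.
Multiplying both sides by 46: x ≡ 46·43 = 1978 ≡ 61 (mod 71).
Check: 17·61 = 1037 = 14·71 + 43.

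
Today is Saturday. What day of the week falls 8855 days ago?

Saturday

8855 = 1265·7 + 0, so 8855 mod 7 = 0.
Saturday − 0 days → Saturday.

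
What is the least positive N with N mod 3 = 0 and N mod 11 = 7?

18

Since 11·2 ≡ 1 (mod 3), take x = 7 + 11·((0−7)·2 mod 3) = 7 + 11·1 = 18.
Check: 18 mod 3 = 0, 18 mod 11 = 7.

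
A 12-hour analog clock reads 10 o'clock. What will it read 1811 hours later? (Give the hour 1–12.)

9

1811 = 150·12 + 11, so 1811 mod 12 = 11.
10 + 11 → 9 on a 12-hour dial.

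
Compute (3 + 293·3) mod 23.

293·3 = 879.
Dividing 879 by 23 gives quotient 38 and remainder 5.
(3 + 5) mod 23 = 8.

8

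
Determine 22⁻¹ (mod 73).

73 = 3·22 + 7
22 = 3·7 + 1
7 = 7·1 + 0
Back-substituting gives 22·10 ≡ 1 (mod 73).

10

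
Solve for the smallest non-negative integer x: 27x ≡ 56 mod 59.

13

27⁻¹ ≡ 35 (mod 59) because 27·35 = 945 = 16·59 + 1.
Multiplying both sides by 35: x ≡ 35·56 = 1960 ≡ 13 (mod 59).
Check: 27·13 = 351 = 5·59 + 56.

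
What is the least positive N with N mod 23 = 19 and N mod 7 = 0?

Since 7·10 ≡ 1 (mod 23), take x = 0 + 7·((19−0)·10 mod 23) = 0 + 7·6 = 42.
Check: 42 mod 23 = 19, 42 mod 7 = 0.

42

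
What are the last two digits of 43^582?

Square-and-reduce mod 100: 43^1≡43, 43^2≡49, 43^4≡1, 43^8≡1, 43^16≡1, 43^32≡1, 43^64≡1, 43^128≡1, 43^256≡1, 43^512≡1.
Since 582 = 2 + 4 + 64 + 512 in binary, 43^582 ≡ 49·1·1·1 ≡ 49 (mod 100).

49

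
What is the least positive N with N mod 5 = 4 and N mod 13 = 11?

x ≡ 4 (mod 5) gives x ∈ {4, 9, 14, 19, 24}.
The first of these with x mod 13 = 11 is 24.

24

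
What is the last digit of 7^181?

Powers of 7 mod 10 repeat with period 4: 7, 9, 3, 1.
181 leaves remainder 1 on division by 4, so 7^181 ends in 7.

7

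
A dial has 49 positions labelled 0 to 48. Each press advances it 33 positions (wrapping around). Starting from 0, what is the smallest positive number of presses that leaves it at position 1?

49 = 1·33 + 16
33 = 2·16 + 1
16 = 16·1 + 0
Back-substituting gives 33·3 ≡ 1 (mod 49).

3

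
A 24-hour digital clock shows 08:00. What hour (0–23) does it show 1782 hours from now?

14

1782 mod 24 = 6 (since 74·24 = 1776).
(8 + 6) mod 24 = 14.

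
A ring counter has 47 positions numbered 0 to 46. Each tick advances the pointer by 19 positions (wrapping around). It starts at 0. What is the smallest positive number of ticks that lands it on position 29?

19⁻¹ ≡ 5 (mod 47) because 19·5 = 95 = 2·47 + 1.
Multiplying both sides by 5: x ≡ 5·29 = 145 ≡ 4 (mod 47).
Check: 19·4 = 76 = 1·47 + 29.

4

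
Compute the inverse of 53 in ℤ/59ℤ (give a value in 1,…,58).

49

53·49 = 2597 = 44·59 + 1, so 53⁻¹ ≡ 49 (mod 59).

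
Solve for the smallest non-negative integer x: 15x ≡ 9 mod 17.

4

The inverse of 15 mod 17 is 8 (since 15·8 = 120 ≡ 1).
Multiplying both sides by 8: x ≡ 8·9 = 72 ≡ 4 (mod 17).
Check: 15·4 = 60 = 3·17 + 9.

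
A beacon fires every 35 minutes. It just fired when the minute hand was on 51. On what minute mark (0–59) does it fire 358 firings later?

358·35 = 12530.
12530 = 208·60 + 50, so 12530 mod 60 = 50.
(51 + 50) mod 60 = 41.

41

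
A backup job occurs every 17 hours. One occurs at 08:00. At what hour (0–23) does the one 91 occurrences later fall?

91·17 = 1547.
1547 = 64·24 + 11, so 1547 mod 24 = 11.
(8 + 11) mod 24 = 19.

19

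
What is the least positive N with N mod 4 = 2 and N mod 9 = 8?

26

x ≡ 2 (mod 4) gives x ∈ {2, 6, 10, 14, 18, 22, 26}.
The first of these with x mod 9 = 8 is 26.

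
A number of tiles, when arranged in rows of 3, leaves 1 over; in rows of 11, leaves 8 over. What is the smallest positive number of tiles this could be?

Since 11·2 ≡ 1 (mod 3), take x = 8 + 11·((1−8)·2 mod 3) = 8 + 11·1 = 19.
Check: 19 mod 3 = 1, 19 mod 11 = 8.

19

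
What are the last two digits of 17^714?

Square-and-reduce mod 100: 17^1≡17, 17^2≡89, 17^4≡21, 17^8≡41, 17^16≡81, 17^32≡61, 17^64≡21, 17^128≡41, 17^256≡81, 17^512≡61.
714 = 2 + 8 + 64 + 128 + 512, so 17^714 ≡ 89·41·21·41·61 ≡ 29 (mod 100).

29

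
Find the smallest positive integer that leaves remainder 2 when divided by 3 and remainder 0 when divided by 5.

Since 5·2 ≡ 1 (mod 3), take x = 0 + 5·((2−0)·2 mod 3) = 0 + 5·1 = 5.
Check: 5 mod 3 = 2, 5 mod 5 = 0.

5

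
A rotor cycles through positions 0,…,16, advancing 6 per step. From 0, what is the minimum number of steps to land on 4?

The inverse of 6 mod 17 is 3 (since 6·3 = 18 ≡ 1).
So x ≡ 3·4 = 12 ≡ 12 (mod 17).

12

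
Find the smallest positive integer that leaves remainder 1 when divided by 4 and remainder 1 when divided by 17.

x ≡ 1 (mod 4) gives x ∈ {1}.
The first of these with x mod 17 = 1 is 1.

1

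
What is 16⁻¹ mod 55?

31

55 = 3·16 + 7
16 = 2·7 + 2
7 = 3·2 + 1
2 = 2·1 + 0
Back-substituting gives 16·31 ≡ 1 (mod 55).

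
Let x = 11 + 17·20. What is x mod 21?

17·20 = 340.
340 − 16·21 = 4, so 340 ≡ 4 (mod 21).
(11 + 4) mod 21 = 15.

15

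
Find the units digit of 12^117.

Last digits of 2^n: 2, 4, 8, 6 (period 4).
117 leaves remainder 1 on division by 4, so 12^117 ends in 2.

2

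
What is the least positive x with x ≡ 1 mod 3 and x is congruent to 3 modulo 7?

x ≡ 1 (mod 3) gives x ∈ {1, 4, 7, 10}.
The first of these with x mod 7 = 3 is 10.

10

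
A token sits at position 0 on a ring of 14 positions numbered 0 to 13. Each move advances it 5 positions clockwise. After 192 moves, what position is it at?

8

192·5 = 960.
960 = 68·14 + 8, so 960 mod 14 = 8.
(0 + 8) mod 14 = 8.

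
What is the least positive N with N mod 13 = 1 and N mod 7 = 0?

Since 7·2 ≡ 1 (mod 13), take x = 0 + 7·((1−0)·2 mod 13) = 0 + 7·2 = 14.
Check: 14 mod 13 = 1, 14 mod 7 = 0.

14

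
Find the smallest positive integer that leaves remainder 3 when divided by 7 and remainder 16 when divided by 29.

45

x ≡ 3 (mod 7) gives x ∈ {3, 10, 17, 24, 31, 38, 45}.
The first of these with x mod 29 = 16 is 45.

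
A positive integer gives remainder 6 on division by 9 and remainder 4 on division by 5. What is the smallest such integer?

24

x ≡ 4 (mod 5) gives x ∈ {4, 9, 14, 19, 24}.
The first of these with x mod 9 = 6 is 24.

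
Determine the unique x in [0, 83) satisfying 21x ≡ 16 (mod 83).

The inverse of 21 mod 83 is 4 (since 21·4 = 84 ≡ 1).
Multiplying both sides by 4: x ≡ 4·16 = 64 ≡ 64 (mod 83).
Check: 21·64 = 1344 = 16·83 + 16.

64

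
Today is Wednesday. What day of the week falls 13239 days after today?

13239 − 1891·7 = 2, so 13239 ≡ 2 (mod 7).
Wednesday + 2 days → Friday.

Friday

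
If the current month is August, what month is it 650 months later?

October

Dividing 650 by 12 gives quotient 54 and remainder 2.
August + 2 months → October.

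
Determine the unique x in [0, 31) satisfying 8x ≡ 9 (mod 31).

8⁻¹ ≡ 4 (mod 31) because 8·4 = 32 = 1·31 + 1.
Multiplying both sides by 4: x ≡ 4·9 = 36 ≡ 5 (mod 31).

5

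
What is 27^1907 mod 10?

Last digits of 7^n: 7, 9, 3, 1 (period 4).
1907 mod 4 = 3, so the last digit matches 7^3 = 3.

3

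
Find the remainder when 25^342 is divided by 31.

Square-and-reduce mod 31: 25^1≡25, 25^2≡5, 25^4≡25, 25^8≡5, 25^16≡25, 25^32≡5, 25^64≡25, 25^128≡5, 25^256≡25.
Since 342 = 2 + 4 + 16 + 64 + 256 in binary, 25^342 ≡ 5·25·25·25·25 ≡ 1 (mod 31).

1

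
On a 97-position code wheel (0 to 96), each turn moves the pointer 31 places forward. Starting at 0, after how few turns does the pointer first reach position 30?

31⁻¹ ≡ 72 (mod 97) because 31·72 = 2232 = 23·97 + 1.
Multiplying both sides by 72: x ≡ 72·30 = 2160 ≡ 26 (mod 97).
Check: 31·26 = 806 = 8·97 + 30.

26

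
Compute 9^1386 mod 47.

Square-and-reduce mod 47: 9^1≡9, 9^2≡34, 9^4≡28, 9^8≡32, 9^16≡37, 9^32≡6, 9^64≡36, 9^128≡27, 9^256≡24, 9^512≡12, 9^1024≡3.
Since 1386 = 2 + 8 + 32 + 64 + 256 + 1024 in binary, 9^1386 ≡ 34·32·6·36·24·3 ≡ 12 (mod 47).

12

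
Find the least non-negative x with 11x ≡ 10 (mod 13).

The inverse of 11 mod 13 is 6 (since 11·6 = 66 ≡ 1).
Multiplying both sides by 6: x ≡ 6·10 = 60 ≡ 8 (mod 13).

8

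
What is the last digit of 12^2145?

The units digit of 12^n cycles with period 4: 2, 4, 8, 6, …
2145 mod 4 = 1, so the last digit matches 2^1 = 2.

2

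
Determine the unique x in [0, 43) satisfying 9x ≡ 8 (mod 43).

The inverse of 9 mod 43 is 24 (since 9·24 = 216 ≡ 1).
So x ≡ 24·8 = 192 ≡ 20 (mod 43).

20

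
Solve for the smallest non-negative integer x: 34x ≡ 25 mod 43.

The inverse of 34 mod 43 is 19 (since 34·19 = 646 ≡ 1).
Multiplying both sides by 19: x ≡ 19·25 = 475 ≡ 2 (mod 43).
Check: 34·2 = 68 = 1·43 + 25.

2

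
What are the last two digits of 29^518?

61

By repeated squaring mod 100: 29^1≡29, 29^2≡41, 29^4≡81, 29^8≡61, 29^16≡21, 29^32≡41, 29^64≡81, 29^128≡61, 29^256≡21, 29^512≡41.
518 = 2 + 4 + 512, so 29^518 ≡ 41·81·41 ≡ 61 (mod 100).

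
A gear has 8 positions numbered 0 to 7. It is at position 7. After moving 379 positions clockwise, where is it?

379 − 47·8 = 3, so 379 ≡ 3 (mod 8).
(7 + 3) mod 8 = 2.

2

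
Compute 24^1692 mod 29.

Square-and-reduce mod 29: 24^1≡24, 24^2≡25, 24^4≡16, 24^8≡24, 24^16≡25, 24^32≡16, 24^64≡24, 24^128≡25, 24^256≡16, 24^512≡24, 24^1024≡25.
Since 1692 = 4 + 8 + 16 + 128 + 512 + 1024 in binary, 24^1692 ≡ 16·24·25·25·24·25 ≡ 7 (mod 29).

7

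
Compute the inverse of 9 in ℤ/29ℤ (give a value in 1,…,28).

29 = 3·9 + 2
9 = 4·2 + 1
2 = 2·1 + 0
Back-substituting gives 9·13 ≡ 1 (mod 29).

13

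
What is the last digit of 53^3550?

Powers of 3 mod 10 repeat with period 4: 3, 9, 7, 1.
3550 leaves remainder 2 on division by 4, so 53^3550 ends in 9.

9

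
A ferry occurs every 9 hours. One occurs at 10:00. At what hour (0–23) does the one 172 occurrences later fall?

22

172·9 = 1548.
1548 = 64·24 + 12, so 1548 mod 24 = 12.
(10 + 12) mod 24 = 22.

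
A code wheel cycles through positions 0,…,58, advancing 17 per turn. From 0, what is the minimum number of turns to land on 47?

34

The inverse of 17 mod 59 is 7 (since 17·7 = 119 ≡ 1).
So x ≡ 7·47 = 329 ≡ 34 (mod 59).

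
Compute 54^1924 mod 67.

39

Successive squares of 54 mod 67: 54^1≡54, 54^2≡35, 54^4≡19, 54^8≡26, 54^16≡6, 54^32≡36, 54^64≡23, 54^128≡60, 54^256≡49, 54^512≡56, 54^1024≡54.
Since 1924 = 4 + 128 + 256 + 512 + 1024 in binary, 54^1924 ≡ 19·60·49·56·54 ≡ 39 (mod 67).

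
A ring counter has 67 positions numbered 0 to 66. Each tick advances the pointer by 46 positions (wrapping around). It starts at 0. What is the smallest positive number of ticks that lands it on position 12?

9

46⁻¹ ≡ 51 (mod 67) because 46·51 = 2346 = 35·67 + 1.
So x ≡ 51·12 = 612 ≡ 9 (mod 67).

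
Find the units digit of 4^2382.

6

The units digit of 4^n cycles with period 2: 4, 6, …
2382 leaves remainder 0 on division by 2, so 4^2382 ends in 6.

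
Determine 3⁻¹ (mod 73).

49

73 = 24·3 + 1
3 = 3·1 + 0
Back-substituting gives 3·49 ≡ 1 (mod 73).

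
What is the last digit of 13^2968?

Last digits of 3^n: 3, 9, 7, 1 (period 4).
2968 mod 4 = 0, so the last digit matches 3^4 = 1.

1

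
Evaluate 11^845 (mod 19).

By repeated squaring mod 19: 11^1≡11, 11^2≡7, 11^4≡11, 11^8≡7, 11^16≡11, 11^32≡7, 11^64≡11, 11^128≡7, 11^256≡11, 11^512≡7.
Since 845 = 1 + 4 + 8 + 64 + 256 + 512 in binary, 11^845 ≡ 11·11·7·11·11·7 ≡ 7 (mod 19).

7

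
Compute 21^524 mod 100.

81

By repeated squaring mod 100: 21^1≡21, 21^2≡41, 21^4≡81, 21^8≡61, 21^16≡21, 21^32≡41, 21^64≡81, 21^128≡61, 21^256≡21, 21^512≡41.
524 = 4 + 8 + 512, so 21^524 ≡ 81·61·41 ≡ 81 (mod 100).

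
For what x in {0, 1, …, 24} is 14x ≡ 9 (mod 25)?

6

14⁻¹ ≡ 9 (mod 25) because 14·9 = 126 = 5·25 + 1.
So x ≡ 9·9 = 81 ≡ 6 (mod 25).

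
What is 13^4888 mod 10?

Powers of 3 mod 10 repeat with period 4: 3, 9, 7, 1.
4888 leaves remainder 0 on division by 4, so 13^4888 ends in 1.

1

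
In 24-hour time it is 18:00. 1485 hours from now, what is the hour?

15

Dividing 1485 by 24 gives quotient 61 and remainder 21.
(18 + 21) mod 24 = 15.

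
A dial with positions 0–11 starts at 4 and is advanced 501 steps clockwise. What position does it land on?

1

Dividing 501 by 12 gives quotient 41 and remainder 9.
(4 + 9) mod 12 = 1.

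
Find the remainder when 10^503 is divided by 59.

Successive squares of 10 mod 59: 10^1≡10, 10^2≡41, 10^4≡29, 10^8≡15, 10^16≡48, 10^32≡3, 10^64≡9, 10^128≡22, 10^256≡12.
503 = 1 + 2 + 4 + 16 + 32 + 64 + 128 + 256, so 10^503 ≡ 10·41·29·48·3·9·22·12 ≡ 34 (mod 59).

34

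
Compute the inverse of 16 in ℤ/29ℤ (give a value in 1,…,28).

20

16·20 = 320 = 11·29 + 1, so 16⁻¹ ≡ 20 (mod 29).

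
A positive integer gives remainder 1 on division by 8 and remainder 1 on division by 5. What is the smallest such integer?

1

x ≡ 1 (mod 5) gives x ∈ {1}.
The first of these with x mod 8 = 1 is 1.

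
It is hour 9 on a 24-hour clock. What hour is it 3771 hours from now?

3771 − 157·24 = 3, so 3771 ≡ 3 (mod 24).
(9 + 3) mod 24 = 12.

12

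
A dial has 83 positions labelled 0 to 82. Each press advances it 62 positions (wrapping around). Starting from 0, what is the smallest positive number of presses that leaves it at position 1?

79

83 = 1·62 + 21
62 = 2·21 + 20
21 = 1·20 + 1
20 = 20·1 + 0
Back-substituting gives 62·79 ≡ 1 (mod 83).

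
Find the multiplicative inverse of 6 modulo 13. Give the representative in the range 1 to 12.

13 = 2·6 + 1
6 = 6·1 + 0
Back-substituting gives 6·11 ≡ 1 (mod 13).

11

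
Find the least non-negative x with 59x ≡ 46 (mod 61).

38

The inverse of 59 mod 61 is 30 (since 59·30 = 1770 ≡ 1).
Multiplying both sides by 30: x ≡ 30·46 = 1380 ≡ 38 (mod 61).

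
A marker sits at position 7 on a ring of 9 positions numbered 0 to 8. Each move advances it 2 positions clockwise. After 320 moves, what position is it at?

320·2 = 640.
Dividing 640 by 9 gives quotient 71 and remainder 1.
(7 + 1) mod 9 = 8.

8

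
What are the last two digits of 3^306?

Square-and-reduce mod 100: 3^1≡3, 3^2≡9, 3^4≡81, 3^8≡61, 3^16≡21, 3^32≡41, 3^64≡81, 3^128≡61, 3^256≡21.
306 = 2 + 16 + 32 + 256, so 3^306 ≡ 9·21·41·21 ≡ 29 (mod 100).

29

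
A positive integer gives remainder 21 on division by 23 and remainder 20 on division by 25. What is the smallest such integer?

320

x ≡ 21 (mod 23) gives x ∈ {21, 44, 67, 90, 113, 136, 159, 182, …}.
The first of these with x mod 25 = 20 is 320.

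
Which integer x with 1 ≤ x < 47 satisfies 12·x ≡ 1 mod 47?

4

47 = 3·12 + 11
12 = 1·11 + 1
11 = 11·1 + 0
Back-substituting gives 12·4 ≡ 1 (mod 47).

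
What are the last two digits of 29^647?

Successive squares of 29 mod 100: 29^1≡29, 29^2≡41, 29^4≡81, 29^8≡61, 29^16≡21, 29^32≡41, 29^64≡81, 29^128≡61, 29^256≡21, 29^512≡41.
647 = 1 + 2 + 4 + 128 + 512, so 29^647 ≡ 29·41·81·61·41 ≡ 9 (mod 100).

09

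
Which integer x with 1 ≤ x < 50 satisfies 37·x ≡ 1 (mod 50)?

50 = 1·37 + 13
37 = 2·13 + 11
13 = 1·11 + 2
11 = 5·2 + 1
2 = 2·1 + 0
Back-substituting gives 37·23 ≡ 1 (mod 50).

23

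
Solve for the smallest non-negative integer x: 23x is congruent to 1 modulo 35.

The inverse of 23 mod 35 is 32 (since 23·32 = 736 ≡ 1).
Multiplying both sides by 32: x ≡ 32·1 = 32 ≡ 32 (mod 35).
Check: 23·32 = 736 = 21·35 + 1.

32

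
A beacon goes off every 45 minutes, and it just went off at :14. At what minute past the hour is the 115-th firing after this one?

29

115·45 = 5175.
5175 − 86·60 = 15, so 5175 ≡ 15 (mod 60).
(14 + 15) mod 60 = 29.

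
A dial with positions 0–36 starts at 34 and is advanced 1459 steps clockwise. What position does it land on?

1459 = 39·37 + 16, so 1459 mod 37 = 16.
(34 + 16) mod 37 = 13.

13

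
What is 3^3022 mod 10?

9

The units digit of 3^n cycles with period 4: 3, 9, 7, 1, …
3022 mod 4 = 2, so the last digit matches 3^2 = 9.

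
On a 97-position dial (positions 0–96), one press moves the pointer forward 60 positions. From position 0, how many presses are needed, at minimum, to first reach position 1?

97 = 1·60 + 37
60 = 1·37 + 23
37 = 1·23 + 14
23 = 1·14 + 9
14 = 1·9 + 5
9 = 1·5 + 4
5 = 1·4 + 1
4 = 4·1 + 0
Back-substituting gives 60·76 ≡ 1 (mod 97).

76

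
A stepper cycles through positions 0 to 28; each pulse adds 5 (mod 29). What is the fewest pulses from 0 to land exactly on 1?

6

29 = 5·5 + 4
5 = 1·4 + 1
4 = 4·1 + 0
Back-substituting gives 5·6 ≡ 1 (mod 29).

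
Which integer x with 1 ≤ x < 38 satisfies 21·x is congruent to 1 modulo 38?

21·29 = 609 = 16·38 + 1, so 21⁻¹ ≡ 29 (mod 38).

29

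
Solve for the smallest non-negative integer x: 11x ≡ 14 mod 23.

11⁻¹ ≡ 21 (mod 23) because 11·21 = 231 = 10·23 + 1.
So x ≡ 21·14 = 294 ≡ 18 (mod 23).
Check: 11·18 = 198 = 8·23 + 14.

18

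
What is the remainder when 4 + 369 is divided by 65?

369 − 5·65 = 44, so 369 ≡ 44 (mod 65).
(4 + 44) mod 65 = 48.

48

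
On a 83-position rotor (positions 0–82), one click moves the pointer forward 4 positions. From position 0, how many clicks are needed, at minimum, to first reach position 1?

83 = 20·4 + 3
4 = 1·3 + 1
3 = 3·1 + 0
Back-substituting gives 4·21 ≡ 1 (mod 83).

21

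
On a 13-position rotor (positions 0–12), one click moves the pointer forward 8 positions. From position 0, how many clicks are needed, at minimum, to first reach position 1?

5

8·5 = 40 = 3·13 + 1, so 8⁻¹ ≡ 5 (mod 13).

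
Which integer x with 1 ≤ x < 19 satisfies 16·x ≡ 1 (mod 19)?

19 = 1·16 + 3
16 = 5·3 + 1
3 = 3·1 + 0
Back-substituting gives 16·6 ≡ 1 (mod 19).

6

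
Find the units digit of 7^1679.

3

Last digits of 7^n: 7, 9, 3, 1 (period 4).
1679 leaves remainder 3 on division by 4, so 7^1679 ends in 3.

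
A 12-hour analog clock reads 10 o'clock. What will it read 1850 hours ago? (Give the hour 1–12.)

8

1850 mod 12 = 2 (since 154·12 = 1848).
10 − 2 → 8 on a 12-hour dial.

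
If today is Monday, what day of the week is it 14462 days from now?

Dividing 14462 by 7 gives quotient 2066 and remainder 0.
Monday + 0 days → Monday.

Monday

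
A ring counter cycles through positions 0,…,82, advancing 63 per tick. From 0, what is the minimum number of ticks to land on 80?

63⁻¹ ≡ 29 (mod 83) because 63·29 = 1827 = 22·83 + 1.
Multiplying both sides by 29: x ≡ 29·80 = 2320 ≡ 79 (mod 83).
Check: 63·79 = 4977 = 59·83 + 80.

79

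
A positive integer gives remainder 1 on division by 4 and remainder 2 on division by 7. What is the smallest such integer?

9

x ≡ 1 (mod 4) gives x ∈ {1, 5, 9}.
The first of these with x mod 7 = 2 is 9.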